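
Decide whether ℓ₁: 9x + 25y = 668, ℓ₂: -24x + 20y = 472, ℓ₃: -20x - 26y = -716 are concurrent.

Yes

Intersecting ℓ₁ and ℓ₂: solving the 2×2 system gives (x, y) = (2, 26).
Substitute into ℓ₃: (-20)(2) + (-26)(26) = -716.
This equals -716, so (2, 26) lies on all three lines and they are concurrent.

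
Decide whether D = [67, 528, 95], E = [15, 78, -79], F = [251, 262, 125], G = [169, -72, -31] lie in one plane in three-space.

Yes

With D as base: DE = (-52, -450, -174), DF = (184, -266, 30), DG = (102, -600, -126).
DF × DG = (51516, 26244, -83268).
DE · (DF × DG) = 0.
The scalar triple product vanishes, so the four points are coplanar.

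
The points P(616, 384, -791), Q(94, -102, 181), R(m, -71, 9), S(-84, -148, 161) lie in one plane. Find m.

The points are coplanar iff PQ · (PR × PS) = 0.
Expanding, this is linear in m: (-54432)m + (54432) = 0.
So m = 1.

1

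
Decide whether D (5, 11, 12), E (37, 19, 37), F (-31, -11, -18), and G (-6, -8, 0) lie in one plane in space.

The four points are coplanar iff the 3×3 determinant with rows DE, DF, DG is zero.
Rows: (32, 8, 25), (-36, -22, -30), (-11, -19, -12).
Expanding along the first row: (32)(-306) − (8)(102) + (25)(442) = 442.
Nonzero ⇒ not coplanar.

No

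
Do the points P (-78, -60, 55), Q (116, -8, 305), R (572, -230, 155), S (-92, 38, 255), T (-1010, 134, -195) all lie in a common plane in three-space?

Yes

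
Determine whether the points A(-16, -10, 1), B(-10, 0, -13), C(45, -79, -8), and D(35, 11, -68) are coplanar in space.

Yes

With A as base: AB = (6, 10, -14), AC = (61, -69, -9), AD = (51, 21, -69).
AC × AD = (4950, 3750, 4800).
AB · (AC × AD) = 0.
The scalar triple product vanishes, so the four points are coplanar.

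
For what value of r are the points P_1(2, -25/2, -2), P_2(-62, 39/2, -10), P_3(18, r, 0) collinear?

Direction P_1P_2 = (-64, 32, -8). From the x-coordinate of P_3, the parameter along the line is τ = (18 − 2)/(-64) = -1/4.
Then r = (-25/2) + (-1/4)·(32) = -41/2.

-41/2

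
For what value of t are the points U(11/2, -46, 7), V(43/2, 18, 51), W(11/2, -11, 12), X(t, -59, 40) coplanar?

43/2

Normal to plane UVW: n = (-1220, -80, 560); plane equation n·P = 890.
Requiring n·X = 890: (-1220)t + (27120) = 890.
So t = 43/2.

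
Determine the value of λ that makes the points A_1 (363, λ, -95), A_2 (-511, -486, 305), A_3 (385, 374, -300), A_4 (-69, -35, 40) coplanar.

505

Coplanarity ⇔ det[A_1A_2; A_1A_3; A_1A_4] = 0.
Expanding, this is linear in λ: (29970)λ + (-15134850) = 0.
So λ = 505.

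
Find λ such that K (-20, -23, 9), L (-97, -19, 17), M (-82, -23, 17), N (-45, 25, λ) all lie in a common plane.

Normal to plane KLM: n = (32, 120, 248); plane equation n·P = -1168.
Requiring n·N = -1168: (248)λ + (1560) = -1168.
So λ = -11.

-11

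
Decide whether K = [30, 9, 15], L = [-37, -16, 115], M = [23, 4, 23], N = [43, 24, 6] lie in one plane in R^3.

The four points are coplanar iff the 3×3 determinant with rows KL, KM, KN is zero.
Rows: (-67, -25, 100), (-7, -5, 8), (13, 15, -9).
Expanding along the first row: (-67)(-75) − (-25)(-41) + (100)(-40) = 0.
Zero determinant ⇒ coplanar.

Yes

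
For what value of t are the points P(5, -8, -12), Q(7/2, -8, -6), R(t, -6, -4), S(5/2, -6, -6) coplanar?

The points are coplanar iff PQ · (PR × PS) = 0.
Expanding, this is linear in t: (12)t + (-24) = 0.
So t = 2.

2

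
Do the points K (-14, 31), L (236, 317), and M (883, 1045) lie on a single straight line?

KL = (250, 286), KM = (897, 1014).
If collinear, KM would be a scalar multiple of KL. But (250)·(1014) ≠ (286)·(897) (difference -3042), so they are not parallel; the points are not collinear.

No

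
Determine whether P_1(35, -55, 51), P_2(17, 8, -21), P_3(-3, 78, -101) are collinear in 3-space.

P_1P_2 = (-18, 63, -72), P_1P_3 = (-38, 133, -152).
Each component of P_1P_3 is 19/9 times the corresponding component of P_1P_2, so P_1P_3 = 19/9·P_1P_2 and the points are collinear.

Yes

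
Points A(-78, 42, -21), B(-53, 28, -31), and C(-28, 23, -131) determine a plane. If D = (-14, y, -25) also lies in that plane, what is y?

4

The plane through A, B, C has equation 1350x + 2250y + 225z = -15525.
Substituting D: (2250)y + (-24525) = -15525, so y = 4.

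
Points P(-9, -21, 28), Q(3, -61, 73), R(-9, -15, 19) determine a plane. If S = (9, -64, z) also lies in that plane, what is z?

A normal to the plane is n = PQ × PR = (90, 108, 72).
S lies in the plane iff n · PS = 0.
This gives (72)z + (-5040) = 0, so z = 70.

70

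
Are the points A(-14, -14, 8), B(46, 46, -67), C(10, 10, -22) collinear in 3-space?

Yes

AB = (60, 60, -75), AC = (24, 24, -30).
Each component of AC is 2/5 times the corresponding component of AB, so AC = 2/5·AB and the points are collinear.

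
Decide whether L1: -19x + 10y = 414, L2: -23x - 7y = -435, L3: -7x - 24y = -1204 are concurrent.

Yes

Lines aᵢx + bᵢy = cᵢ with pairwise distinct directions are concurrent exactly when det[aᵢ bᵢ cᵢ] = 0.
Here the determinant is 0.
It vanishes, so the lines are concurrent at (4, 49).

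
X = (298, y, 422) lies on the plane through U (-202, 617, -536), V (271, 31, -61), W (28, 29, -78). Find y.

Coplanarity requires UV · (UW × UX) = 0.
UV = (473, -586, 475), UW = (230, -588, 458); the triple product is linear in y with coefficient -107384 and constant term -65611624.
Setting it to zero: y = -611.

-611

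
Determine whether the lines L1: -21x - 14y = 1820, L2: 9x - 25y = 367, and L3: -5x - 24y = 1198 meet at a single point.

Yes

Lines aᵢx + bᵢy = cᵢ with pairwise distinct directions are concurrent exactly when det[aᵢ bᵢ cᵢ] = 0.
Here the determinant is 0.
It vanishes, so the lines are concurrent at (-62, -37).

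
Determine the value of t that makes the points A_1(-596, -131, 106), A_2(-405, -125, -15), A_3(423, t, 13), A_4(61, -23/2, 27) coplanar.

63

Normal to plane A_1A_2A_4: n = (27971/2, -64408, 37765/2); plane equation n·P = 2103635.
Requiring n·A_3 = 2103635: (-64408)t + (6161339) = 2103635.
So t = 63.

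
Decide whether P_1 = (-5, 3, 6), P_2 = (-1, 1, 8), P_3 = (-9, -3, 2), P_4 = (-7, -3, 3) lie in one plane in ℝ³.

With P_1 as base: P_1P_2 = (4, -2, 2), P_1P_3 = (-4, -6, -4), P_1P_4 = (-2, -6, -3).
P_1P_3 × P_1P_4 = (-6, -4, 12).
P_1P_2 · (P_1P_3 × P_1P_4) = 8.
Since 8 ≠ 0, the four points are not coplanar.

No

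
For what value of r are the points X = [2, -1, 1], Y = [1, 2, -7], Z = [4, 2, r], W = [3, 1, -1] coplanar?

-1

The points are coplanar iff XY · (XZ × XW) = 0.
Expanding, this is linear in r: (5)r + (5) = 0.
So r = -1.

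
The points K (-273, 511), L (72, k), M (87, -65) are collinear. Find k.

-41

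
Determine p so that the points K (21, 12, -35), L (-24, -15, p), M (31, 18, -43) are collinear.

Direction KM = (10, 6, -8). From the x-coordinate of L, the parameter along the line is τ = (-24 − 21)/10 = -9/2.
Then p = (-35) + (-9/2)·(-8) = 1.

1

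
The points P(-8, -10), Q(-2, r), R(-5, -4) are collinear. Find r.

2

Collinearity: (Q − P) must be parallel to (R − P) = (3, 6).
Cross-multiplying the components: (r − (-10))·(3) = (6)·(6).
Solving gives r = 2.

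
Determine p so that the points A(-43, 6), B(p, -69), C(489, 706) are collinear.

The three points are collinear iff det[AB; AC] = 0.
This determinant is linear in p: (700)p + (70000) = 0, so p = -100.

-100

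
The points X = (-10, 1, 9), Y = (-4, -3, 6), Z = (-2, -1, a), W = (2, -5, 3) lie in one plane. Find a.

5

Normal to plane XYW: n = (6, 0, 12); plane equation n·P = 48.
Requiring n·Z = 48: (12)a + (-12) = 48.
So a = 5.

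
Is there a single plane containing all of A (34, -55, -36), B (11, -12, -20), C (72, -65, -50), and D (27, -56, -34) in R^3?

A normal to the plane through A, B, C is n = AB × AC = (-442, 286, -1404).
The plane has equation n·P = 19786. For D: n·D = 19786.
Equal, so D lies in the plane and all four are coplanar.

Yes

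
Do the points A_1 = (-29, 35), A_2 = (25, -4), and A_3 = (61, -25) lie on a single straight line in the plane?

A_1A_2 = (54, -39), A_1A_3 = (90, -60).
If collinear, A_1A_3 would be a scalar multiple of A_1A_2. But (54)·(-60) ≠ (-39)·(90) (difference 270), so they are not parallel; the points are not collinear.

No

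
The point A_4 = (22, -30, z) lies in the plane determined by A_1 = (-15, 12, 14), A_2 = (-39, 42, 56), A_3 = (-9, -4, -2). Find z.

-48

A normal to the plane is n = A_1A_2 × A_1A_3 = (192, -132, 204).
A_4 lies in the plane iff n · A_1A_4 = 0.
This gives (204)z + (9792) = 0, so z = -48.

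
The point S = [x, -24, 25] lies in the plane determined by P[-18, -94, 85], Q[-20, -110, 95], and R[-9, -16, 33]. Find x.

A normal to the plane is n = PQ × PR = (52, -14, -12).
S lies in the plane iff n · PS = 0.
This gives (52)x + (676) = 0, so x = -13.

-13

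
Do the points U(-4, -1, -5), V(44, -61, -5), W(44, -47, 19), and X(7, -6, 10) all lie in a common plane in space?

Yes

A normal to the plane through U, V, W is n = UV × UW = (-1440, -1152, 672).
The plane has equation n·P = 3552. For X: n·X = 3552.
Equal, so X lies in the plane and all four are coplanar.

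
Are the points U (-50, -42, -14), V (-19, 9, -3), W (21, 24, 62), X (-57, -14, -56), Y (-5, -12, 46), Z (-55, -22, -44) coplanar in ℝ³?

Yes

The plane through U, V, W has normal n = UV × UW = (3150, -1575, -1575) and equation n·P = -69300.
Checking the remaining points: n·X = -69300, n·Y = -69300, n·Z = -69300.
All equal -69300, so all 6 points lie in one plane.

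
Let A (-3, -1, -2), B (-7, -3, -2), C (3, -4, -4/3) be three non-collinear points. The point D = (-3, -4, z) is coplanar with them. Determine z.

A normal to the plane is n = AB × AC = (-4/3, 8/3, 24).
D lies in the plane iff n · AD = 0.
This gives (24)z + (40) = 0, so z = -5/3.

-5/3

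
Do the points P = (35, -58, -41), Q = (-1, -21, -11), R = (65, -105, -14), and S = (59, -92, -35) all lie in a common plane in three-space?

No

With P as base: PQ = (-36, 37, 30), PR = (30, -47, 27), PS = (24, -34, 6).
PR × PS = (636, 468, 108).
PQ · (PR × PS) = -2340.
Since -2340 ≠ 0, the four points are not coplanar.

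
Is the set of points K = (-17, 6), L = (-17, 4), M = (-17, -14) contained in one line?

KL = (0, -2), KM = (0, -20).
Twice the signed area of △KLM is (0)(-20) − (-2)(0) = 0.
The triangle is degenerate (zero area), so the points are collinear.

Yes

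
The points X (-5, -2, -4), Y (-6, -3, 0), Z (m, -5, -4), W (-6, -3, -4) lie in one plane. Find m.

-8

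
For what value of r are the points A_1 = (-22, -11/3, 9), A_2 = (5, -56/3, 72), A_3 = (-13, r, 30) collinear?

Collinearity requires A_1A_2 × A_1A_3 = 0; each component is linear in r.
The x-component gives (-63)r + (-546) = 0, so r = -26/3.
The remaining components then also vanish.

-26/3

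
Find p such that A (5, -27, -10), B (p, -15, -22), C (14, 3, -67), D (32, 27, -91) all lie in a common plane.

14

Normal to plane ACD: n = (648, -810, -324); plane equation n·P = 28350.
Requiring n·B = 28350: (648)p + (19278) = 28350.
So p = 14.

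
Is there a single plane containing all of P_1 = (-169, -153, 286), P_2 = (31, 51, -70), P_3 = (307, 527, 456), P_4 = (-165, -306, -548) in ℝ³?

No

A normal to the plane through P_1, P_2, P_3 is n = P_1P_2 × P_1P_3 = (276760, -203456, 38896).
The plane has equation n·P = -4519416. For P_4: n·P_4 = -4722872.
-4722872 ≠ -4519416, so P_4 is off the plane.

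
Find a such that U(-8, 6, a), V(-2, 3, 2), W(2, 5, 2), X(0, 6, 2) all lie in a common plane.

The points are coplanar iff UV · (UW × UX) = 0.
Expanding, this is linear in a: (-8)a + (16) = 0.
So a = 2.

2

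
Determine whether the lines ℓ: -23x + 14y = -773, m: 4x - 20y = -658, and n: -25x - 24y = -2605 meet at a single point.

No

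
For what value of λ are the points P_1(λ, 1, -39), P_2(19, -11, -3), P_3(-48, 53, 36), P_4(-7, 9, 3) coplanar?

-29

Coplanarity ⇔ det[P_1P_2; P_1P_3; P_1P_4] = 0.
Expanding, this is linear in λ: (396)λ + (11484) = 0.
So λ = -29.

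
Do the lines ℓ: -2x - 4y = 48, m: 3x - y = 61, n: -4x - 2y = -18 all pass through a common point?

Yes

Intersecting ℓ and m: solving the 2×2 system gives (x, y) = (14, -19).
Substitute into n: (-4)(14) + (-2)(-19) = -18.
This equals -18, so (14, -19) lies on all three lines and they are concurrent.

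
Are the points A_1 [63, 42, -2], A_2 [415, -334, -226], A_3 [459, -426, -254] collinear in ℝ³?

A_1A_2 = (352, -376, -224), A_1A_3 = (396, -468, -252).
A_1A_2 × A_1A_3 = (-10080, 0, -15840).
The cross product is nonzero, so the points do not lie on one line.

No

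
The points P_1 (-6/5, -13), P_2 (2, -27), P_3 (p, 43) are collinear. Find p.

-14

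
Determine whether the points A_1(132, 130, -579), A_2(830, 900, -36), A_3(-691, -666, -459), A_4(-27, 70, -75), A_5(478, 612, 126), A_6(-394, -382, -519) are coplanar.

No

The plane through A_1, A_2, A_3 has normal n = A_1A_2 × A_1A_3 = (524628, -530649, 78102) and equation n·P = -44954532.
Checking the remaining points: n·A_4 = -57168036, n·A_5 = -64144152, n·A_6 = -44530452.
Since n·A_4 = -57168036 ≠ -44954532, A_4 is off the plane and the points are not all coplanar.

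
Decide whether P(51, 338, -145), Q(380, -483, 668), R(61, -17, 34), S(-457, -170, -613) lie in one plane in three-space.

With P as base: PQ = (329, -821, 813), PR = (10, -355, 179), PS = (-508, -508, -468).
PR × PS = (257072, -86252, -185420).
PQ · (PR × PS) = 4643120.
Since 4643120 ≠ 0, the four points are not coplanar.

No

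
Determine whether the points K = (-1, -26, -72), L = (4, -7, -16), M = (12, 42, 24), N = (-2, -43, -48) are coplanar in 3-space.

Yes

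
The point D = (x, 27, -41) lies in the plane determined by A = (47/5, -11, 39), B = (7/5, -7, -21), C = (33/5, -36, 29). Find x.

3/5

Coplanarity requires AB · (AC × AD) = 0.
AB = (-8, 4, -60), AC = (-14/5, -25, -10); the triple product is linear in x with coefficient -1540 and constant term 924.
Setting it to zero: x = 3/5.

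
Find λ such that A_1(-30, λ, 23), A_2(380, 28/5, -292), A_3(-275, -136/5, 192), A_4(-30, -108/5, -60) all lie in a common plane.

-69/5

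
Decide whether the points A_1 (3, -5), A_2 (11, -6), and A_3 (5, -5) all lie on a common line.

A_1A_2 = (8, -1), A_1A_3 = (2, 0).
det[A_1A_2; A_1A_3] = (8)(0) − (-1)(2) = 2.
The determinant is nonzero, so they are not collinear.

No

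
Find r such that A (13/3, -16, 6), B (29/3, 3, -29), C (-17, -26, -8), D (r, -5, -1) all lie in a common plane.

Normal to plane ABC: n = (-616, 2464/3, 352); plane equation n·P = -41096/3.
Requiring n·D = -41096/3: (-616)r + (-13376/3) = -41096/3.
So r = 15.

15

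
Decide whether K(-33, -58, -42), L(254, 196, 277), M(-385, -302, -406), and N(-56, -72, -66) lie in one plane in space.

No

The four points are coplanar iff the 3×3 determinant with rows KL, KM, KN is zero.
Rows: (287, 254, 319), (-352, -244, -364), (-23, -14, -24).
Expanding along the first row: (287)(760) − (254)(76) + (319)(-684) = -19380.
Nonzero ⇒ not coplanar.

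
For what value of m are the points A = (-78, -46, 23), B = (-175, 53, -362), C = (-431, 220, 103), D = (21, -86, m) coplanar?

Normal to plane ABC: n = (110330, 143665, 9145); plane equation n·P = -15003995.
Requiring n·D = -15003995: (9145)m + (-10038260) = -15003995.
So m = -543.

-543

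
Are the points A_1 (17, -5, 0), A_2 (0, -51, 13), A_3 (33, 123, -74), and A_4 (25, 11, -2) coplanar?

Yes

The four points are coplanar iff the 3×3 determinant with rows A_1A_2, A_1A_3, A_1A_4 is zero.
Rows: (-17, -46, 13), (16, 128, -74), (8, 16, -2).
Expanding along the first row: (-17)(928) − (-46)(560) + (13)(-768) = 0.
Zero determinant ⇒ coplanar.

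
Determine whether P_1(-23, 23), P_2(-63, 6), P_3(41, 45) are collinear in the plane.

No

P_1P_2 = (-40, -17), P_1P_3 = (64, 22).
det[P_1P_2; P_1P_3] = (-40)(22) − (-17)(64) = 208.
The determinant is nonzero, so they are not collinear.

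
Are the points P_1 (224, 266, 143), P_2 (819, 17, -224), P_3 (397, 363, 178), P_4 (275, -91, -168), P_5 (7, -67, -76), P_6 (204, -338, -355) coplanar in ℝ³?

No

The plane through P_1, P_2, P_3 has normal n = P_1P_2 × P_1P_3 = (26884, -84316, 100792) and equation n·P = -1992784.
Checking the remaining points: n·P_4 = -1867200, n·P_5 = -1822832, n·P_6 = -1798016.
Since n·P_4 = -1867200 ≠ -1992784, P_4 is off the plane and the points are not all coplanar.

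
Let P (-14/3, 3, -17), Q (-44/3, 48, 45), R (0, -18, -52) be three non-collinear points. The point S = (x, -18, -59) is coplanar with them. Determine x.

0

A normal to the plane is n = PQ × PR = (-273, -182/3, 0).
S lies in the plane iff n · PS = 0.
This gives (-273)x + (0) = 0, so x = 0.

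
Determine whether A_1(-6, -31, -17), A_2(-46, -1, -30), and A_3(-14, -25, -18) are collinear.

No

A_1A_2 = (-40, 30, -13), A_1A_3 = (-8, 6, -1).
A_1A_2 × A_1A_3 = (48, 64, 0).
The cross product is nonzero, so the points do not lie on one line.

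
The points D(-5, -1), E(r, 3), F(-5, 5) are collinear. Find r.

-5

Collinearity: (E − D) must be parallel to (F − D) = (0, 6).
Cross-multiplying the components: (r − (-5))·(6) = (4)·(0).
Solving gives r = -5.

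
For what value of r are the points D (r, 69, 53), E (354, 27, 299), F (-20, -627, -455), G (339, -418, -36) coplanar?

Coplanarity ⇔ det[DE; DF; DG] = 0.
Expanding, this is linear in r: (116440)r + (2095920) = 0.
So r = -18.

-18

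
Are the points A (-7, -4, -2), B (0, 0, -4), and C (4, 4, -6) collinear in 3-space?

No

AB = (7, 4, -2), AC = (11, 8, -4).
AB × AC = (0, 6, 12).
The cross product is nonzero, so the points do not lie on one line.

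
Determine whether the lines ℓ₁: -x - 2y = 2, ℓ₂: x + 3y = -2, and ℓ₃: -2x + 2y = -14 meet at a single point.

No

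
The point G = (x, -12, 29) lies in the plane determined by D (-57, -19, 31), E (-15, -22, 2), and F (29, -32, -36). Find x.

-41

A normal to the plane is n = DE × DF = (-176, 320, -288).
G lies in the plane iff n · DG = 0.
This gives (-176)x + (-7216) = 0, so x = -41.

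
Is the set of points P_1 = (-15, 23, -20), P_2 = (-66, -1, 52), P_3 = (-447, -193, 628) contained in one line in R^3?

P_1P_2 = (-51, -24, 72), P_1P_3 = (-432, -216, 648).
Comparing components 3 and 1: (72)(-432) − (-51)(648) = 1944 ≠ 0, so P_1P_2 and P_1P_3 are not parallel and the points are not collinear.

No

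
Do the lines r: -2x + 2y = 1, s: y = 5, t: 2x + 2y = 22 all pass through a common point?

No

The three lines meet at one point iff the augmented coefficient matrix [aᵢ bᵢ cᵢ] has rank < 3, i.e. its determinant vanishes.
Here the determinant is -6.
Nonzero, so no common point exists.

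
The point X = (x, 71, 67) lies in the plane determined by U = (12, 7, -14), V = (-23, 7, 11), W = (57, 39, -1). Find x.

25

A normal to the plane is n = UV × UW = (-800, 1580, -1120).
X lies in the plane iff n · UX = 0.
This gives (-800)x + (20000) = 0, so x = 25.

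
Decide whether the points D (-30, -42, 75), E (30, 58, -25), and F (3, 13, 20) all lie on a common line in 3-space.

Yes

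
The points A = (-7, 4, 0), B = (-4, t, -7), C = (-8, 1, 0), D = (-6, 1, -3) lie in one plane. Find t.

The points are coplanar iff AB · (AC × AD) = 0.
Expanding, this is linear in t: (-3)t + (-3) = 0.
So t = -1.

-1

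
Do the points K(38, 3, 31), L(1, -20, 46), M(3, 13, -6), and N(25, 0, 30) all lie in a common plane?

No

The four points are coplanar iff the 3×3 determinant with rows KL, KM, KN is zero.
Rows: (-37, -23, 15), (-35, 10, -37), (-13, -3, -1).
Expanding along the first row: (-37)(-121) − (-23)(-446) + (15)(235) = -2256.
Nonzero ⇒ not coplanar.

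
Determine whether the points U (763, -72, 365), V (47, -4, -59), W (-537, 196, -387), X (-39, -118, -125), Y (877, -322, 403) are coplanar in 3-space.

Yes

The plane through U, V, W has normal n = UV × UW = (62496, 12768, -103488) and equation n·P = 8992032.
Checking the remaining points: n·X = 8992032, n·Y = 8992032.
All equal 8992032, so all 5 points lie in one plane.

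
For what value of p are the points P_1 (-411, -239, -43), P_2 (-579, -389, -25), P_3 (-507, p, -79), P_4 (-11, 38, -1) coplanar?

-281

Normal to plane P_1P_2P_4: n = (-11286, 14256, 13464); plane equation n·P = 652410.
Requiring n·P_3 = 652410: (14256)p + (4658346) = 652410.
So p = -281.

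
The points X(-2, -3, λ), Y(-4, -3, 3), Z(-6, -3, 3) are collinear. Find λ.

3

Direction YZ = (-2, 0, 0). From the x-coordinate of X, the parameter along the line is τ = (-2 − (-4))/(-2) = -1.
Then λ = 3 + (-1)·(0) = 3.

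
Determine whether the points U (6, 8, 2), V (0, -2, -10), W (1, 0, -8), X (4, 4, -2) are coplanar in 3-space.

Yes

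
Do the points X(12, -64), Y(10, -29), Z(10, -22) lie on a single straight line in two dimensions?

XY = (-2, 35), XZ = (-2, 42).
Twice the signed area of △XYZ is (-2)(42) − (35)(-2) = -14.
The area is nonzero, so the three points are not collinear.

No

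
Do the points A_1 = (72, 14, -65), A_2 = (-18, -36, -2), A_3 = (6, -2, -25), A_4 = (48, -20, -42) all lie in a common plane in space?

Yes

The four points are coplanar iff the 3×3 determinant with rows A_1A_2, A_1A_3, A_1A_4 is zero.
Rows: (-90, -50, 63), (-66, -16, 40), (-24, -34, 23).
Expanding along the first row: (-90)(992) − (-50)(-558) + (63)(1860) = 0.
Zero determinant ⇒ coplanar.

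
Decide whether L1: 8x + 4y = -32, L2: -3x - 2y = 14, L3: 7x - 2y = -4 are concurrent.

Lines aᵢx + bᵢy = cᵢ with pairwise distinct directions are concurrent exactly when det[aᵢ bᵢ cᵢ] = 0.
Here the determinant is -8.
Nonzero, so no common point exists.

No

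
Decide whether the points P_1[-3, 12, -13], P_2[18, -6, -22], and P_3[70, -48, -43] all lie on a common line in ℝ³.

P_1P_2 = (21, -18, -9), P_1P_3 = (73, -60, -30).
P_1P_2 × P_1P_3 = (0, -27, 54).
The cross product is nonzero, so the points do not lie on one line.

No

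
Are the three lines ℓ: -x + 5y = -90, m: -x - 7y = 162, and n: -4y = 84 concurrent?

Yes

Intersecting ℓ and m: solving the 2×2 system gives (x, y) = (-15, -21).
Substitute into n: (0)(-15) + (-4)(-21) = 84.
This equals 84, so (-15, -21) lies on all three lines and they are concurrent.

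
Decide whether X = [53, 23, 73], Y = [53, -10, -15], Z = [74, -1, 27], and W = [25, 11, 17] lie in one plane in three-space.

A normal to the plane through X, Y, Z is n = XY × XZ = (-594, -1848, 693).
The plane has equation n·P = -23397. For W: n·W = -23397.
Equal, so W lies in the plane and all four are coplanar.

Yes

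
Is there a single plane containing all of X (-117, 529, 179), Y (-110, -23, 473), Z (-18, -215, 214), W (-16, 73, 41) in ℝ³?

No

With X as base: XY = (7, -552, 294), XZ = (99, -744, 35), XW = (101, -456, -138).
XZ × XW = (118632, 17197, 30000).
XY · (XZ × XW) = 157680.
Since 157680 ≠ 0, the four points are not coplanar.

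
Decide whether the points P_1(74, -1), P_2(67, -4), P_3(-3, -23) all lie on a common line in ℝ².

P_1P_2 = (-7, -3), P_1P_3 = (-77, -22).
det[P_1P_2; P_1P_3] = (-7)(-22) − (-3)(-77) = -77.
The determinant is nonzero, so they are not collinear.

No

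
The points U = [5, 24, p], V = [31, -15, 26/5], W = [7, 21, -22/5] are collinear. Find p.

-26/5

Collinearity requires UV × UW = 0; each component is linear in p.
The x-component gives (36)p + (936/5) = 0, so p = -26/5.
The remaining components then also vanish.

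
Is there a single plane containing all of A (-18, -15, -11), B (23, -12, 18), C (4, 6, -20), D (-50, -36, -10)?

Yes

A normal to the plane through A, B, C is n = AB × AC = (-636, 1007, 795).
The plane has equation n·P = -12402. For D: n·D = -12402.
Equal, so D lies in the plane and all four are coplanar.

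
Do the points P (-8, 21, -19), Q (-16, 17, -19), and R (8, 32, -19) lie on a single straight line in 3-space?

PQ = (-8, -4, 0), PR = (16, 11, 0).
Comparing components 1 and 2: (-8)(11) − (-4)(16) = -24 ≠ 0, so PQ and PR are not parallel and the points are not collinear.

No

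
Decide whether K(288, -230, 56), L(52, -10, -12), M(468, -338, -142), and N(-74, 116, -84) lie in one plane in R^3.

With K as base: KL = (-236, 220, -68), KM = (180, -108, -198), KN = (-362, 346, -140).
KM × KN = (83628, 96876, 23184).
KL · (KM × KN) = 0.
The scalar triple product vanishes, so the four points are coplanar.

Yes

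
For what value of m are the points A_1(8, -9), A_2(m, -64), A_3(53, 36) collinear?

-47

The three points are collinear iff det[A_1A_2; A_1A_3] = 0.
This determinant is linear in m: (45)m + (2115) = 0, so m = -47.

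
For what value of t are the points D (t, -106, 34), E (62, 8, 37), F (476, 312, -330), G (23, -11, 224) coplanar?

The points are coplanar iff DE · (DF × DG) = 0.
Expanding, this is linear in t: (-49875)t + (-4089750) = 0.
So t = -82.

-82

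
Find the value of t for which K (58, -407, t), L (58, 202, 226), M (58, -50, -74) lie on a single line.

-499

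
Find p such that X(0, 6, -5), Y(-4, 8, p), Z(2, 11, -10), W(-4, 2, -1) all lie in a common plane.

Coplanarity ⇔ det[XY; XZ; XW] = 0.
Expanding, this is linear in p: (12)p + (84) = 0.
So p = -7.

-7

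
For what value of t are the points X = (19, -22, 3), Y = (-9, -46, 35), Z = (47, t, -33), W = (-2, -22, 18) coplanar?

10

Normal to plane XYW: n = (-360, -252, -504); plane equation n·P = -2808.
Requiring n·Z = -2808: (-252)t + (-288) = -2808.
So t = 10.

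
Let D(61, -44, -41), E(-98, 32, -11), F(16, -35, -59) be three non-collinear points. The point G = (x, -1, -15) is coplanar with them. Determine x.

-18

The plane through D, E, F has equation −1638x − 4212y + 1989z = 3861.
Substituting G: (-1638)x + (-25623) = 3861, so x = -18.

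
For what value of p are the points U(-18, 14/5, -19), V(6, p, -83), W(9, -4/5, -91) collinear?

Collinearity requires UV × UW = 0; each component is linear in p.
The x-component gives (-72)p + (-144/5) = 0, so p = -2/5.
The remaining components then also vanish.

-2/5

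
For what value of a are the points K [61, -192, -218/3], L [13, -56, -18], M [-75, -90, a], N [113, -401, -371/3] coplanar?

120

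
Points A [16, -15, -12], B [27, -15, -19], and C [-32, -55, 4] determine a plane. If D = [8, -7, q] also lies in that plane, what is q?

-4

A normal to the plane is n = AB × AC = (-280, 160, -440).
D lies in the plane iff n · AD = 0.
This gives (-440)q + (-1760) = 0, so q = -4.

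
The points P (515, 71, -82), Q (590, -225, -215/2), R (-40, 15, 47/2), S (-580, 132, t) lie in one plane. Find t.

265/2

Normal to plane PQR: n = (-32656, 6240, -168480); plane equation n·X = -2559440.
Requiring n·S = -2559440: (-168480)t + (19764160) = -2559440.
So t = 265/2.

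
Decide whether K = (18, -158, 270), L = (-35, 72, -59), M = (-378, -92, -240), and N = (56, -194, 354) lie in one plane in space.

With K as base: KL = (-53, 230, -329), KM = (-396, 66, -510), KN = (38, -36, 84).
KM × KN = (-12816, 13884, 11748).
KL · (KM × KN) = 7476.
Since 7476 ≠ 0, the four points are not coplanar.

No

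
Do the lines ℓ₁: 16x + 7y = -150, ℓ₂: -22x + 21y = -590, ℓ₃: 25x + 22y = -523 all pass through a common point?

No

Lines aᵢx + bᵢy = cᵢ with pairwise distinct directions are concurrent exactly when det[aᵢ bᵢ cᵢ] = 0.
Here the determinant is -490.
Nonzero, so no common point exists.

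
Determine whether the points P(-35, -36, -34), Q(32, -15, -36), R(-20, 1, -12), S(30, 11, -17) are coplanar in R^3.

With P as base: PQ = (67, 21, -2), PR = (15, 37, 22), PS = (65, 47, 17).
PR × PS = (-405, 1175, -1700).
PQ · (PR × PS) = 940.
Since 940 ≠ 0, the four points are not coplanar.

No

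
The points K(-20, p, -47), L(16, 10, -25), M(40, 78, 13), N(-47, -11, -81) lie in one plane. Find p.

The points are coplanar iff KL · (KM × KN) = 0.
Expanding, this is linear in p: (1050)p + (-35700) = 0.
So p = 34.

34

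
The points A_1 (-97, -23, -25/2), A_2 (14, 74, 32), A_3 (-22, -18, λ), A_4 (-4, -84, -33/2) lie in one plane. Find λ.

0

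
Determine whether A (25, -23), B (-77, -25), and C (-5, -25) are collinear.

No

AB = (-102, -2), AC = (-30, -2).
det[AB; AC] = (-102)(-2) − (-2)(-30) = 144.
The determinant is nonzero, so they are not collinear.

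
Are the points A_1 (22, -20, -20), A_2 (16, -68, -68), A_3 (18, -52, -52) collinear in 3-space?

Yes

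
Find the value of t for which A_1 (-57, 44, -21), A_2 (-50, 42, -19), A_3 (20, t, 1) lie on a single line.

22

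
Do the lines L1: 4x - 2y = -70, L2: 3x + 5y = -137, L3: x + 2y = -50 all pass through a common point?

Yes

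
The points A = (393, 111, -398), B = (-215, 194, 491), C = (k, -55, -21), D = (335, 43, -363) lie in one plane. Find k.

39

Normal to plane ABD: n = (63357, -30282, 46158); plane equation n·P = 3167115.
Requiring n·C = 3167115: (63357)k + (696192) = 3167115.
So k = 39.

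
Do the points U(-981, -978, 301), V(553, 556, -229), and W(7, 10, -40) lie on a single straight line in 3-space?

No

UV = (1534, 1534, -530), UW = (988, 988, -341).
Comparing components 2 and 3: (1534)(-341) − (-530)(988) = 546 ≠ 0, so UV and UW are not parallel and the points are not collinear.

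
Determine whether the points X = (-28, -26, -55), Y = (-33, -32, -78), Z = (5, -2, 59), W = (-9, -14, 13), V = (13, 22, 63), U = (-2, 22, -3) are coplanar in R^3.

The plane through X, Y, Z has normal n = XY × XZ = (-132, -189, 78) and equation n·P = 4320.
Checking the remaining points: n·W = 4848, n·V = -960, n·U = -4128.
Since n·W = 4848 ≠ 4320, W is off the plane and the points are not all coplanar.

No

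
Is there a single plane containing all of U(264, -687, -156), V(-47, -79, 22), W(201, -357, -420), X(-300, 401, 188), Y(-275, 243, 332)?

Yes

The plane through U, V, W has normal n = UV × UW = (-219252, -93318, -64326) and equation n·P = 16261794.
Checking the remaining points: n·X = 16261794, n·Y = 16261794.
All equal 16261794, so all 5 points lie in one plane.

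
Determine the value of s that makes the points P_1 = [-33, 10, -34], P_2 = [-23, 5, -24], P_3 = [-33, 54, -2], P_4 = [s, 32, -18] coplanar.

-33

Coplanarity ⇔ det[P_1P_2; P_1P_3; P_1P_4] = 0.
Expanding, this is linear in s: (-600)s + (-19800) = 0.
So s = -33.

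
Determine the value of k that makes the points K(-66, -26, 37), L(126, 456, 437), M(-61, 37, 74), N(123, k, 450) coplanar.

Normal to plane KLM: n = (-7366, -5104, 9686); plane equation n·P = 977242.
Requiring n·N = 977242: (-5104)k + (3452682) = 977242.
So k = 485.

485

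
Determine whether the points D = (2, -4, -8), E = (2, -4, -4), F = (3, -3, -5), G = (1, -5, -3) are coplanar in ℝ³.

The four points are coplanar iff the 3×3 determinant with rows DE, DF, DG is zero.
Rows: (0, 0, 4), (1, 1, 3), (-1, -1, 5).
Expanding along the first row: (0)(8) − (0)(8) + (4)(0) = 0.
Zero determinant ⇒ coplanar.

Yes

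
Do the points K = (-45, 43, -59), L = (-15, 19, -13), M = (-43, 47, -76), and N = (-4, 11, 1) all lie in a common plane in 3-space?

The four points are coplanar iff the 3×3 determinant with rows KL, KM, KN is zero.
Rows: (30, -24, 46), (2, 4, -17), (41, -32, 60).
Expanding along the first row: (30)(-304) − (-24)(817) + (46)(-228) = 0.
Zero determinant ⇒ coplanar.

Yes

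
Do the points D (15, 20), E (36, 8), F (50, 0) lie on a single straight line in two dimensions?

DE = (21, -12), DF = (35, -20).
det[DE; DF] = (21)(-20) − (-12)(35) = 0.
The determinant is zero, so the points are collinear.

Yes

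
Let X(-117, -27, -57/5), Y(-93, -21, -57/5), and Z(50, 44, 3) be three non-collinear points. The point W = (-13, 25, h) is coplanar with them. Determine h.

Coplanarity requires XY · (XZ × XW) = 0.
XY = (24, 6, 0), XZ = (167, 71, 72/5); the triple product is linear in h with coefficient 702 and constant term -4914/5.
Setting it to zero: h = 7/5.

7/5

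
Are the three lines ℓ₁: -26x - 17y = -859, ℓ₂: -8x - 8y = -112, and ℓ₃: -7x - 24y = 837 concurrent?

Lines aᵢx + bᵢy = cᵢ with pairwise distinct directions are concurrent exactly when det[aᵢ bᵢ cᵢ] = 0.
Here the determinant is 0.
It vanishes, so the lines are concurrent at (69, -55).

Yes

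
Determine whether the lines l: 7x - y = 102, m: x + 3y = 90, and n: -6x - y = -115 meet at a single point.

Lines aᵢx + bᵢy = cᵢ with pairwise distinct directions are concurrent exactly when det[aᵢ bᵢ cᵢ] = 0.
Here the determinant is 374.
Nonzero, so no common point exists.

No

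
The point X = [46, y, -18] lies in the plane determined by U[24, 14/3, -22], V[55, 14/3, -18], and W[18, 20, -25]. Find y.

-10/3

The plane through U, V, W has equation −(184/3)x + 69y + (1426/3)z = -34822/3.
Substituting X: (69)y + (-34132/3) = -34822/3, so y = -10/3.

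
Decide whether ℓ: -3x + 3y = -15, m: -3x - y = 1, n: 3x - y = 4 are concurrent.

No

The three lines meet at one point iff the augmented coefficient matrix [aᵢ bᵢ cᵢ] has rank < 3, i.e. its determinant vanishes.
Here the determinant is -36.
Nonzero, so no common point exists.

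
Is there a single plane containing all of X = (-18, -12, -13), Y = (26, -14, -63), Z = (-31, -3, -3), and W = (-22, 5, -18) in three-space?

Yes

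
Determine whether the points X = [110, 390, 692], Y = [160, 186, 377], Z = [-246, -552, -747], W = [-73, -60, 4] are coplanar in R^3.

No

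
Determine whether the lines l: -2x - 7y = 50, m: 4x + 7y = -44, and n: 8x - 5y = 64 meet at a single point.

Yes

The three lines meet at one point iff the augmented coefficient matrix [aᵢ bᵢ cᵢ] has rank < 3, i.e. its determinant vanishes.
Here the determinant is 0.
It vanishes, so the lines are concurrent at (3, -8).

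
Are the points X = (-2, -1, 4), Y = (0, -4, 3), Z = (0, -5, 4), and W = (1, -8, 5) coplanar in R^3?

Yes

A normal to the plane through X, Y, Z is n = XY × XZ = (-4, -2, -2).
The plane has equation n·P = 2. For W: n·W = 2.
Equal, so W lies in the plane and all four are coplanar.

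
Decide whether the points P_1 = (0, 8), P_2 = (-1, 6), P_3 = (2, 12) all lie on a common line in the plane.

P_1P_2 = (-1, -2), P_1P_3 = (2, 4).
Twice the signed area of △P_1P_2P_3 is (-1)(4) − (-2)(2) = 0.
The triangle is degenerate (zero area), so the points are collinear.

Yes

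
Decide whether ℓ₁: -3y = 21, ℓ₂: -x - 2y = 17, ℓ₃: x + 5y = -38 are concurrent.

The three lines meet at one point iff the augmented coefficient matrix [aᵢ bᵢ cᵢ] has rank < 3, i.e. its determinant vanishes.
Here the determinant is 0.
It vanishes, so the lines are concurrent at (-3, -7).

Yes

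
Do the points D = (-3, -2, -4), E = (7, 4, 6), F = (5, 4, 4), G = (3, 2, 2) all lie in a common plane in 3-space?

The four points are coplanar iff the 3×3 determinant with rows DE, DF, DG is zero.
Rows: (10, 6, 10), (8, 6, 8), (6, 4, 6).
Expanding along the first row: (10)(4) − (6)(0) + (10)(-4) = 0.
Zero determinant ⇒ coplanar.

Yes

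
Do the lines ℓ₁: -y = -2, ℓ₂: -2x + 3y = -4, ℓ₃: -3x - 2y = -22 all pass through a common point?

No

Lines aᵢx + bᵢy = cᵢ with pairwise distinct directions are concurrent exactly when det[aᵢ bᵢ cᵢ] = 0.
Here the determinant is 6.
Nonzero, so no common point exists.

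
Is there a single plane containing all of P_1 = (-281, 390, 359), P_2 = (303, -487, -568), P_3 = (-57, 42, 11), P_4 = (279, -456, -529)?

No

A normal to the plane through P_1, P_2, P_3 is n = P_1P_2 × P_1P_3 = (-17400, -4416, -6784).
The plane has equation n·P = 731704. For P_4: n·P_4 = 747832.
747832 ≠ 731704, so P_4 is off the plane.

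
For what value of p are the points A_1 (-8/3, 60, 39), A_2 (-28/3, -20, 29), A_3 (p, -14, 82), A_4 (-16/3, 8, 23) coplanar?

-18

Coplanarity ⇔ det[A_1A_2; A_1A_3; A_1A_4] = 0.
Expanding, this is linear in p: (-760)p + (-13680) = 0.
So p = -18.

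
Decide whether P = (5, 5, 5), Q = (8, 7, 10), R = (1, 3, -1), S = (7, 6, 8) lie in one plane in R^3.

Yes

With P as base: PQ = (3, 2, 5), PR = (-4, -2, -6), PS = (2, 1, 3).
PR × PS = (0, 0, 0).
PQ · (PR × PS) = 0.
The scalar triple product vanishes, so the four points are coplanar.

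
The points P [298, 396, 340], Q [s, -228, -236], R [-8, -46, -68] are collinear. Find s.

Direction PR = (-306, -442, -408). From the y-coordinate of Q, the parameter along the line is τ = (-228 − 396)/(-442) = 24/17.
Then s = 298 + 24/17·(-306) = -134.

-134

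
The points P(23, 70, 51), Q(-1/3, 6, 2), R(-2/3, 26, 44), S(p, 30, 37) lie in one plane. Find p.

The points are coplanar iff PQ · (PR × PS) = 0.
Expanding, this is linear in p: (-1708)p + (18788/3) = 0.
So p = 11/3.

11/3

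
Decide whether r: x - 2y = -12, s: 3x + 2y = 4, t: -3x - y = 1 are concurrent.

Intersecting r and s: solving the 2×2 system gives (x, y) = (-2, 5).
Substitute into t: (-3)(-2) + (-1)(5) = 1.
This equals 1, so (-2, 5) lies on all three lines and they are concurrent.

Yes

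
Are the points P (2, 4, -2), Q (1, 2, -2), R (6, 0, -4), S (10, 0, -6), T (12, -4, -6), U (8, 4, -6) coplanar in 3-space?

No

The plane through P, Q, R has normal n = PQ × PR = (4, -2, 12) and equation n·X = -24.
Checking the remaining points: n·S = -32, n·T = -16, n·U = -48.
Since n·S = -32 ≠ -24, S is off the plane and the points are not all coplanar.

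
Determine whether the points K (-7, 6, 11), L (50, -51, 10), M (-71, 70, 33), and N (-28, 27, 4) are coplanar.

Yes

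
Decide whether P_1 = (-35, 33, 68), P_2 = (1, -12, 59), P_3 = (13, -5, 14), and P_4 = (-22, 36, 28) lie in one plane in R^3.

The four points are coplanar iff the 3×3 determinant with rows P_1P_2, P_1P_3, P_1P_4 is zero.
Rows: (36, -45, -9), (48, -38, -54), (13, 3, -40).
Expanding along the first row: (36)(1682) − (-45)(-1218) + (-9)(638) = 0.
Zero determinant ⇒ coplanar.

Yes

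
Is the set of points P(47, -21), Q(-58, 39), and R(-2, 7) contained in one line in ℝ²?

Yes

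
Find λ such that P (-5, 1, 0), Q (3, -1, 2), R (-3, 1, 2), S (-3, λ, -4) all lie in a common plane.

-1

Coplanarity ⇔ det[PQ; PR; PS] = 0.
Expanding, this is linear in λ: (-12)λ + (-12) = 0.
So λ = -1.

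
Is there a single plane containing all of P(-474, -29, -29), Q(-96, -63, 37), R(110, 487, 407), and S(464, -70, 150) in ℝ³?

A normal to the plane through P, Q, R is n = PQ × PR = (-48880, -126264, 214904).
The plane has equation n·X = 20598560. For S: n·S = 18393760.
18393760 ≠ 20598560, so S is off the plane.

No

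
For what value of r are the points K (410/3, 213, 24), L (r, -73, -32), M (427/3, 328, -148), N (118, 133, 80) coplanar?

32/3

Normal to plane KMN: n = (-7320, 8680/3, 5080/3); plane equation n·P = -343480.
Requiring n·L = -343480: (-7320)r + (-265400) = -343480.
So r = 32/3.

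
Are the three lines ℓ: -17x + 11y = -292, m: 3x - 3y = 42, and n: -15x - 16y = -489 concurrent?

Intersecting ℓ and m: solving the 2×2 system gives (x, y) = (23, 9).
Substitute into n: (-15)(23) + (-16)(9) = -489.
This equals -489, so (23, 9) lies on all three lines and they are concurrent.

Yes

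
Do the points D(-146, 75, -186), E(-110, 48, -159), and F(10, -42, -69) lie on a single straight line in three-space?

DE = (36, -27, 27), DF = (156, -117, 117).
Each component of DF is 13/3 times the corresponding component of DE, so DF = 13/3·DE and the points are collinear.

Yes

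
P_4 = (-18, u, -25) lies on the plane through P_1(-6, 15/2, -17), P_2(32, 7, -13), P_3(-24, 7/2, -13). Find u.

A normal to the plane is n = P_1P_2 × P_1P_3 = (14, -224, -161).
P_4 lies in the plane iff n · P_1P_4 = 0.
This gives (-224)u + (2800) = 0, so u = 25/2.

25/2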